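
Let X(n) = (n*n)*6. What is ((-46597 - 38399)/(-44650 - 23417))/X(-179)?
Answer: 1574/242326083 ≈ 6.4954e-6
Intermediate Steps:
X(n) = 6*n**2 (X(n) = n**2*6 = 6*n**2)
((-46597 - 38399)/(-44650 - 23417))/X(-179) = ((-46597 - 38399)/(-44650 - 23417))/((6*(-179)**2)) = (-84996/(-68067))/((6*32041)) = -84996*(-1/68067)/192246 = (3148/2521)*(1/192246) = 1574/242326083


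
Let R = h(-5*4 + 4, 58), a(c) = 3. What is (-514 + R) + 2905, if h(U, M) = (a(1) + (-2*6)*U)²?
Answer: 40416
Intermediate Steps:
h(U, M) = (3 - 12*U)² (h(U, M) = (3 + (-2*6)*U)² = (3 - 12*U)²)
R = 38025 (R = 9*(-1 + 4*(-5*4 + 4))² = 9*(-1 + 4*(-20 + 4))² = 9*(-1 + 4*(-16))² = 9*(-1 - 64)² = 9*(-65)² = 9*4225 = 38025)
(-514 + R) + 2905 = (-514 + 38025) + 2905 = 37511 + 2905 = 40416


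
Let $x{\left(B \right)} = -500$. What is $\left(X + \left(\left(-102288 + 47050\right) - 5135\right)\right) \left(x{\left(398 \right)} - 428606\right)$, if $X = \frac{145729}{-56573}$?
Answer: $\frac{1465666235992548}{56573} \approx 2.5908 \cdot 10^{10}$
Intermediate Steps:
$X = - \frac{145729}{56573}$ ($X = 145729 \left(- \frac{1}{56573}\right) = - \frac{145729}{56573} \approx -2.5759$)
$\left(X + \left(\left(-102288 + 47050\right) - 5135\right)\right) \left(x{\left(398 \right)} - 428606\right) = \left(- \frac{145729}{56573} + \left(\left(-102288 + 47050\right) - 5135\right)\right) \left(-500 - 428606\right) = \left(- \frac{145729}{56573} - 60373\right) \left(-429106\right) = \left(- \frac{3415627458}{56573}\right) \left(-429106\right) = \frac{1465666235992548}{56573}$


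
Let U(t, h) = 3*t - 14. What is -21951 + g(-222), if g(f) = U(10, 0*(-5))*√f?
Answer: -21951 + 16*I*√222 ≈ -21951.0 + 238.39*I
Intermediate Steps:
U(t, h) = -14 + 3*t
g(f) = 16*√f (g(f) = (-14 + 3*10)*√f = (-14 + 30)*√f = 16*√f)
-21951 + g(-222) = -21951 + 16*√(-222) = -21951 + 16*(I*√222) = -21951 + 16*I*√222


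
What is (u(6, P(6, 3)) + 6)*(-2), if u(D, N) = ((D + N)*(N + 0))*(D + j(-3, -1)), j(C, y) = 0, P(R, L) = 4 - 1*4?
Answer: -12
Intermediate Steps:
P(R, L) = 0 (P(R, L) = 4 - 4 = 0)
u(D, N) = D*N*(D + N) (u(D, N) = ((D + N)*(N + 0))*(D + 0) = ((D + N)*N)*D = (N*(D + N))*D = D*N*(D + N))
(u(6, P(6, 3)) + 6)*(-2) = (6*0*(6 + 0) + 6)*(-2) = (6*0*6 + 6)*(-2) = (0 + 6)*(-2) = 6*(-2) = -12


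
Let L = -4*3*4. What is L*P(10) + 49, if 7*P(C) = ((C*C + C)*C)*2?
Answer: -105257/7 ≈ -15037.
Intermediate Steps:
P(C) = 2*C*(C + C²)/7 (P(C) = (((C*C + C)*C)*2)/7 = (((C² + C)*C)*2)/7 = (((C + C²)*C)*2)/7 = ((C*(C + C²))*2)/7 = (2*C*(C + C²))/7 = 2*C*(C + C²)/7)
L = -48 (L = -12*4 = -48)
L*P(10) + 49 = -96*10²*(1 + 10)/7 + 49 = -96*100*11/7 + 49 = -48*2200/7 + 49 = -105600/7 + 49 = -105257/7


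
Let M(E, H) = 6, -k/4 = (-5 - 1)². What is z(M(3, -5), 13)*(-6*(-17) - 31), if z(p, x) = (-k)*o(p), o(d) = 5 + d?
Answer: 112464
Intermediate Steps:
k = -144 (k = -4*(-5 - 1)² = -4*(-6)² = -4*36 = -144)
z(p, x) = 720 + 144*p (z(p, x) = (-1*(-144))*(5 + p) = 144*(5 + p) = 720 + 144*p)
z(M(3, -5), 13)*(-6*(-17) - 31) = (720 + 144*6)*(-6*(-17) - 31) = (720 + 864)*(102 - 31) = 1584*71 = 112464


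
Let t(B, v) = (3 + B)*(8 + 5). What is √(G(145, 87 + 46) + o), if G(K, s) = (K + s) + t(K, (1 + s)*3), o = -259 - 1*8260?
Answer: I*√6317 ≈ 79.48*I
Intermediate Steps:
t(B, v) = 39 + 13*B (t(B, v) = (3 + B)*13 = 39 + 13*B)
o = -8519 (o = -259 - 8260 = -8519)
G(K, s) = 39 + s + 14*K (G(K, s) = (K + s) + (39 + 13*K) = 39 + s + 14*K)
√(G(145, 87 + 46) + o) = √((39 + (87 + 46) + 14*145) - 8519) = √((39 + 133 + 2030) - 8519) = √(2202 - 8519) = √(-6317) = I*√6317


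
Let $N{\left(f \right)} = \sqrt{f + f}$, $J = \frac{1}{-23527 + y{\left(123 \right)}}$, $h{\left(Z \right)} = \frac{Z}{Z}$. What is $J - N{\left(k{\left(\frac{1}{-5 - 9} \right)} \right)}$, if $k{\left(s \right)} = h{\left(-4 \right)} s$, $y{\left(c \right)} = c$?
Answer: $- \frac{1}{23404} - \frac{i \sqrt{7}}{7} \approx -4.2728 \cdot 10^{-5} - 0.37796 i$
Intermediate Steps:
$h{\left(Z \right)} = 1$
$k{\left(s \right)} = s$ ($k{\left(s \right)} = 1 s = s$)
$J = - \frac{1}{23404}$ ($J = \frac{1}{-23527 + 123} = \frac{1}{-23404} = - \frac{1}{23404} \approx -4.2728 \cdot 10^{-5}$)
$N{\left(f \right)} = \sqrt{2} \sqrt{f}$ ($N{\left(f \right)} = \sqrt{2 f} = \sqrt{2} \sqrt{f}$)
$J - N{\left(k{\left(\frac{1}{-5 - 9} \right)} \right)} = - \frac{1}{23404} - \sqrt{2} \sqrt{\frac{1}{-5 - 9}} = - \frac{1}{23404} - \sqrt{2} \sqrt{\frac{1}{-14}} = - \frac{1}{23404} - \sqrt{2} \sqrt{- \frac{1}{14}} = - \frac{1}{23404} - \sqrt{2} \frac{i \sqrt{14}}{14} = - \frac{1}{23404} - \frac{i \sqrt{7}}{7}$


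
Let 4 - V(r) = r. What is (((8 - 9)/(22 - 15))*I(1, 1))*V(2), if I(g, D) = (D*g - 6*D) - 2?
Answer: 2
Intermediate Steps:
V(r) = 4 - r
I(g, D) = -2 - 6*D + D*g (I(g, D) = (-6*D + D*g) - 2 = -2 - 6*D + D*g)
(((8 - 9)/(22 - 15))*I(1, 1))*V(2) = (((8 - 9)/(22 - 15))*(-2 - 6*1 + 1*1))*(4 - 1*2) = ((-1/7)*(-2 - 6 + 1))*(4 - 2) = (-1*1/7*(-7))*2 = -1/7*(-7)*2 = 1*2 = 2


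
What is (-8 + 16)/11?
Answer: 8/11 ≈ 0.72727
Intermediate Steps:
(-8 + 16)/11 = (1/11)*8 = 8/11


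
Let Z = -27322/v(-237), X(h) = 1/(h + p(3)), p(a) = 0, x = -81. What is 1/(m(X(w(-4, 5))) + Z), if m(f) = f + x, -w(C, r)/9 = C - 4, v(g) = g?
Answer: 5688/195079 ≈ 0.029157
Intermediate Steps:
w(C, r) = 36 - 9*C (w(C, r) = -9*(C - 4) = -9*(-4 + C) = 36 - 9*C)
X(h) = 1/h (X(h) = 1/(h + 0) = 1/h)
Z = 27322/237 (Z = -27322/(-237) = -27322*(-1/237) = 27322/237 ≈ 115.28)
m(f) = -81 + f (m(f) = f - 81 = -81 + f)
1/(m(X(w(-4, 5))) + Z) = 1/((-81 + 1/(36 - 9*(-4))) + 27322/237) = 1/((-81 + 1/(36 + 36)) + 27322/237) = 1/((-81 + 1/72) + 27322/237) = 1/(-5831/72 + 27322/237) = 1/(195079/5688) = 5688/195079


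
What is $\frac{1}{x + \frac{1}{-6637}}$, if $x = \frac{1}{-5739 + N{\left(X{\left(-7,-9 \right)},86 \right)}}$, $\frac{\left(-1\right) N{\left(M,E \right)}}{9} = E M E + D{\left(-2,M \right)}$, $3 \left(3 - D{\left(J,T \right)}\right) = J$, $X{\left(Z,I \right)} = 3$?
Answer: $- \frac{1363664568}{212101} \approx -6429.3$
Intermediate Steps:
$D{\left(J,T \right)} = 3 - \frac{J}{3}$
$N{\left(M,E \right)} = -33 - 9 M E^{2}$ ($N{\left(M,E \right)} = - 9 \left(E M E + \left(3 - - \frac{2}{3}\right)\right) = - 9 \left(M E^{2} + \left(3 + \frac{2}{3}\right)\right) = - 9 \left(M E^{2} + \frac{11}{3}\right) = - 9 \left(\frac{11}{3} + M E^{2}\right) = -33 - 9 M E^{2}$)
$x = - \frac{1}{205464}$ ($x = \frac{1}{-5739 - \left(33 + 27 \cdot 86^{2}\right)} = \frac{1}{-5739 - \left(33 + 27 \cdot 7396\right)} = \frac{1}{-5739 - 199725} = \frac{1}{-205464} = - \frac{1}{205464} \approx -4.867 \cdot 10^{-6}$)
$\frac{1}{x + \frac{1}{-6637}} = \frac{1}{- \frac{1}{205464} + \frac{1}{-6637}} = \frac{1}{- \frac{1}{205464} - \frac{1}{6637}} = \frac{1}{- \frac{212101}{1363664568}} = - \frac{1363664568}{212101}$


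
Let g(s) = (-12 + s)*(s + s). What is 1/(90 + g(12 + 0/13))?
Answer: 1/90 ≈ 0.011111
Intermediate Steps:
g(s) = 2*s*(-12 + s) (g(s) = (-12 + s)*(2*s) = 2*s*(-12 + s))
1/(90 + g(12 + 0/13)) = 1/(90 + 2*(12 + 0/13)*(-12 + (12 + 0/13))) = 1/(90 + 2*(12 + 0*(1/13))*(-12 + (12 + 0*(1/13)))) = 1/(90 + 2*(12 + 0)*(-12 + (12 + 0))) = 1/(90 + 2*12*(-12 + 12)) = 1/(90 + 2*12*0) = 1/(90 + 0) = 1/90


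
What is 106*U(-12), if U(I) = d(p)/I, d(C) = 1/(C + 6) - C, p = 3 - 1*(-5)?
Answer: 1961/28 ≈ 70.036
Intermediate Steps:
p = 8 (p = 3 + 5 = 8)
d(C) = 1/(6 + C) - C
U(I) = -111/(14*I) (U(I) = ((1 - 1*8**2 - 6*8)/(6 + 8))/I = ((1 - 1*64 - 48)/14)/I = ((1 - 64 - 48)/14)/I = ((1/14)*(-111))/I = -111/(14*I))
106*U(-12) = 106*(-111/14/(-12)) = 106*(-111/14*(-1/12)) = 106*(37/56) = 1961/28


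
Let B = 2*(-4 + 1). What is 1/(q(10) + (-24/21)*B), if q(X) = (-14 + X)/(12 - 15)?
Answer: 21/172 ≈ 0.12209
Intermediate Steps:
B = -6 (B = 2*(-3) = -6)
q(X) = 14/3 - X/3 (q(X) = (-14 + X)/(-3) = (-14 + X)*(-⅓) = 14/3 - X/3)
1/(q(10) + (-24/21)*B) = 1/((14/3 - ⅓*10) - 24/21*(-6)) = 1/((14/3 - 10/3) - 24*1/21*(-6)) = 1/(4/3 - 8/7*(-6)) = 1/(4/3 + 48/7) = 1/(172/21) = 21/172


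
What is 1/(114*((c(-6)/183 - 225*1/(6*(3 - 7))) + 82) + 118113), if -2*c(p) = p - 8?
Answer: 244/31362323 ≈ 7.7800e-6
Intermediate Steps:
c(p) = 4 - p/2 (c(p) = -(p - 8)/2 = -(-8 + p)/2 = 4 - p/2)
1/(114*((c(-6)/183 - 225*1/(6*(3 - 7))) + 82) + 118113) = 1/(114*(((4 - 1/2*(-6))/183 - 225*1/(6*(3 - 7))) + 82) + 118113) = 1/(114*(((4 + 3)*(1/183) - 225/(6*(-4))) + 82) + 118113) = 1/(114*((7*(1/183) - 225/(-24)) + 82) + 118113) = 1/(114*((7/183 - 225*(-1/24)) + 82) + 118113) = 1/(114*((7/183 + 75/8) + 82) + 118113) = 1/(114*(13781/1464 + 82) + 118113) = 1/(114*(133829/1464) + 118113) = 1/(2542751/244 + 118113) = 1/(31362323/244) = 244/31362323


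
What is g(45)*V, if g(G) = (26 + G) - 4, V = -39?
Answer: -2613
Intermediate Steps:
g(G) = 22 + G
g(45)*V = (22 + 45)*(-39) = 67*(-39) = -2613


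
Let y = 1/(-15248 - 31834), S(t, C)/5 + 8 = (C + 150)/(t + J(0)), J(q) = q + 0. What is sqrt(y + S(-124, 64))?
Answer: I*sqrt(25898166521283)/729771 ≈ 6.9734*I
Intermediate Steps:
J(q) = q
S(t, C) = -40 + 5*(150 + C)/t (S(t, C) = -40 + 5*((C + 150)/(t + 0)) = -40 + 5*((150 + C)/t) = -40 + 5*(150 + C)/t)
y = -1/47082 (y = 1/(-47082) = -1/47082 ≈ -2.1240e-5)
sqrt(y + S(-124, 64)) = sqrt(-1/47082 + 5*(150 + 64 - 8*(-124))/(-124)) = sqrt(-1/47082 + 5*(-1/124)*(150 + 64 + 992)) = sqrt(-1/47082 + 5*(-1/124)*1206) = sqrt(-1/47082 - 3015/62) = sqrt(-35488073/729771) = I*sqrt(25898166521283)/729771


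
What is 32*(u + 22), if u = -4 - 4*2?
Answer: 320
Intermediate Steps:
u = -12 (u = -4 - 8 = -12)
32*(u + 22) = 32*(-12 + 22) = 32*10 = 320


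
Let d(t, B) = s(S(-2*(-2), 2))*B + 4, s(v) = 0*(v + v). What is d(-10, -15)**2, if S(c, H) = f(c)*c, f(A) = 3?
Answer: 16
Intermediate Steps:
S(c, H) = 3*c
s(v) = 0 (s(v) = 0*(2*v) = 0)
d(t, B) = 4 (d(t, B) = 0*B + 4 = 0 + 4 = 4)
d(-10, -15)**2 = 4**2 = 16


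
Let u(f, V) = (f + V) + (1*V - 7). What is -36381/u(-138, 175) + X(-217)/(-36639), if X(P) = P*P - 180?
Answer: -1342579804/7510995 ≈ -178.75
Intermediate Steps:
X(P) = -180 + P² (X(P) = P² - 180 = -180 + P²)
u(f, V) = -7 + f + 2*V (u(f, V) = (V + f) + (V - 7) = (V + f) + (-7 + V) = -7 + f + 2*V)
-36381/u(-138, 175) + X(-217)/(-36639) = -36381/(-7 - 138 + 2*175) + (-180 + (-217)²)/(-36639) = -36381/(-7 - 138 + 350) + (-180 + 47089)*(-1/36639) = -36381/205 + 46909*(-1/36639) = -36381*1/205 - 46909/36639 = -36381/205 - 46909/36639 = -1342579804/7510995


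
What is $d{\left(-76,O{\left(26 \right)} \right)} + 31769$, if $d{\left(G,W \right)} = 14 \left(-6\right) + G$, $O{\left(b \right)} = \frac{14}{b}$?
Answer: $31609$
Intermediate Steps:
$d{\left(G,W \right)} = -84 + G$
$d{\left(-76,O{\left(26 \right)} \right)} + 31769 = \left(-84 - 76\right) + 31769 = -160 + 31769 = 31609$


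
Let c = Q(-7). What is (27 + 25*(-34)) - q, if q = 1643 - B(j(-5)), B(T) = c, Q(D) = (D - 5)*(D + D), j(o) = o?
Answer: -2298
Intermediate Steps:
Q(D) = 2*D*(-5 + D) (Q(D) = (-5 + D)*(2*D) = 2*D*(-5 + D))
c = 168 (c = 2*(-7)*(-5 - 7) = 2*(-7)*(-12) = 168)
B(T) = 168
q = 1475 (q = 1643 - 1*168 = 1643 - 168 = 1475)
(27 + 25*(-34)) - q = (27 + 25*(-34)) - 1*1475 = (27 - 850) - 1475 = -823 - 1475 = -2298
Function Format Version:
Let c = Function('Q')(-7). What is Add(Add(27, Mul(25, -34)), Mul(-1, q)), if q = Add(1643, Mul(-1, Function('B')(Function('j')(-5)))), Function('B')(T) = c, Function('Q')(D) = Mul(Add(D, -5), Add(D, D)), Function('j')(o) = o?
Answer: -2298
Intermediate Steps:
Function('Q')(D) = Mul(2, D, Add(-5, D)) (Function('Q')(D) = Mul(Add(-5, D), Mul(2, D)) = Mul(2, D, Add(-5, D)))
c = 168 (c = Mul(2, -7, Add(-5, -7)) = Mul(2, -7, -12) = 168)
Function('B')(T) = 168
q = 1475 (q = Add(1643, Mul(-1, 168)) = Add(1643, -168) = 1475)
Add(Add(27, Mul(25, -34)), Mul(-1, q)) = Add(Add(27, Mul(25, -34)), Mul(-1, 1475)) = Add(Add(27, -850), -1475) = Add(-823, -1475) = -2298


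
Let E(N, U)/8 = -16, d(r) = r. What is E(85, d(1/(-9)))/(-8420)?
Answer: 32/2105 ≈ 0.015202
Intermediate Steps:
E(N, U) = -128 (E(N, U) = 8*(-16) = -128)
E(85, d(1/(-9)))/(-8420) = -128/(-8420) = -128*(-1/8420) = 32/2105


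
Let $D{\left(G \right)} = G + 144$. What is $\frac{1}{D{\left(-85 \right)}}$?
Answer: $\frac{1}{59} \approx 0.016949$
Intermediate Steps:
$D{\left(G \right)} = 144 + G$
$\frac{1}{D{\left(-85 \right)}} = \frac{1}{144 - 85} = \frac{1}{59}$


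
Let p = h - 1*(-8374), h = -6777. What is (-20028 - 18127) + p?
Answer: -36558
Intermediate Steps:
p = 1597 (p = -6777 - 1*(-8374) = -6777 + 8374 = 1597)
(-20028 - 18127) + p = (-20028 - 18127) + 1597 = -38155 + 1597 = -36558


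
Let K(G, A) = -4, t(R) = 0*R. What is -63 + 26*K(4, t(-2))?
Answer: -167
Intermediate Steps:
t(R) = 0
-63 + 26*K(4, t(-2)) = -63 + 26*(-4) = -63 - 104 = -167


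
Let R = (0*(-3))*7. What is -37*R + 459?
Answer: 459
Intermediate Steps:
R = 0 (R = 0*7 = 0)
-37*R + 459 = -37*0 + 459 = 0 + 459 = 459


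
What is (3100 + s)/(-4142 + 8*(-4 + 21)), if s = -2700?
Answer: -200/2003 ≈ -0.099850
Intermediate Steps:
(3100 + s)/(-4142 + 8*(-4 + 21)) = (3100 - 2700)/(-4142 + 8*(-4 + 21)) = 400/(-4142 + 8*17) = 400/(-4142 + 136) = 400/(-4006) = 400*(-1/4006) = -200/2003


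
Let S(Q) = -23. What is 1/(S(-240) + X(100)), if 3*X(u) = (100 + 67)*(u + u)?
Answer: 3/33331 ≈ 9.0006e-5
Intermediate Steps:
X(u) = 334*u/3 (X(u) = ((100 + 67)*(u + u))/3 = (167*(2*u))/3 = (334*u)/3 = 334*u/3)
1/(S(-240) + X(100)) = 1/(-23 + (334/3)*100) = 1/(-23 + 33400/3) = 1/(33331/3) = 3/33331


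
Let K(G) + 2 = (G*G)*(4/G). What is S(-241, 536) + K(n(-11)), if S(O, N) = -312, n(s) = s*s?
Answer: 170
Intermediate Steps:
n(s) = s**2
K(G) = -2 + 4*G (K(G) = -2 + (G*G)*(4/G) = -2 + G**2*(4/G) = -2 + 4*G)
S(-241, 536) + K(n(-11)) = -312 + (-2 + 4*(-11)**2) = -312 + (-2 + 4*121) = -312 + (-2 + 484) = -312 + 482 = 170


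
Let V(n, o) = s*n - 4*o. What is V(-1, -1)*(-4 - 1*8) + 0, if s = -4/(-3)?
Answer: -32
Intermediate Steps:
s = 4/3 (s = -4*(-1/3) = 4/3 ≈ 1.3333)
V(n, o) = -4*o + 4*n/3 (V(n, o) = 4*n/3 - 4*o = -4*o + 4*n/3)
V(-1, -1)*(-4 - 1*8) + 0 = (-4*(-1) + (4/3)*(-1))*(-4 - 1*8) + 0 = (4 - 4/3)*(-4 - 8) + 0 = (8/3)*(-12) + 0 = -32 + 0 = -32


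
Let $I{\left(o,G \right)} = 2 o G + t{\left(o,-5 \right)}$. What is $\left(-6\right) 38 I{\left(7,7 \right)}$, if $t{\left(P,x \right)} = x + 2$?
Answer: $-21660$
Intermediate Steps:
$t{\left(P,x \right)} = 2 + x$
$I{\left(o,G \right)} = -3 + 2 G o$ ($I{\left(o,G \right)} = 2 o G + \left(2 - 5\right) = 2 G o - 3 = -3 + 2 G o$)
$\left(-6\right) 38 I{\left(7,7 \right)} = \left(-6\right) 38 \left(-3 + 2 \cdot 7 \cdot 7\right) = - 228 \left(-3 + 98\right) = \left(-228\right) 95 = -21660$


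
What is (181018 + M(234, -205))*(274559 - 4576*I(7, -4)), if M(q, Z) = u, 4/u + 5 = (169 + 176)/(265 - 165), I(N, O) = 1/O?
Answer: 1547101319034/31 ≈ 4.9907e+10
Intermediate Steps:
u = -80/31 (u = 4/(-5 + (169 + 176)/(265 - 165)) = 4/(-5 + 345/100) = 4/(-5 + 345*(1/100)) = 4/(-5 + 69/20) = 4/(-31/20) = 4*(-20/31) = -80/31 ≈ -2.5806)
M(q, Z) = -80/31
(181018 + M(234, -205))*(274559 - 4576*I(7, -4)) = (181018 - 80/31)*(274559 - 4576/(-4)) = 5611478*(274559 - 4576*(-1/4))/31 = 5611478*(274559 + 1144)/31 = (5611478/31)*275703 = 1547101319034/31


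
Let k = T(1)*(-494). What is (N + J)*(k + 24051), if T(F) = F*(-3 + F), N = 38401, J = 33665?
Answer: 1804460574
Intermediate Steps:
k = 988 (k = (1*(-3 + 1))*(-494) = (1*(-2))*(-494) = -2*(-494) = 988)
(N + J)*(k + 24051) = (38401 + 33665)*(988 + 24051) = 72066*25039 = 1804460574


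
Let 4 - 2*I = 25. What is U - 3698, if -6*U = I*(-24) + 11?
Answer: -22451/6 ≈ -3741.8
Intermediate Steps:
I = -21/2 (I = 2 - ½*25 = 2 - 25/2 = -21/2 ≈ -10.500)
U = -263/6 (U = -(-21/2*(-24) + 11)/6 = -(252 + 11)/6 = -⅙*263 = -263/6 ≈ -43.833)
U - 3698 = -263/6 - 3698 = -22451/6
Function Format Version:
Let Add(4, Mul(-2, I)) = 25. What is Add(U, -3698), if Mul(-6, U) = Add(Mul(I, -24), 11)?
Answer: Rational(-22451, 6) ≈ -3741.8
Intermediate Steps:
I = Rational(-21, 2) (I = Add(2, Mul(Rational(-1, 2), 25)) = Add(2, Rational(-25, 2)) = Rational(-21, 2) ≈ -10.500)
U = Rational(-263, 6) (U = Mul(Rational(-1, 6), Add(Mul(Rational(-21, 2), -24), 11)) = Mul(Rational(-1, 6), Add(252, 11)) = Mul(Rational(-1, 6), 263) = Rational(-263, 6) ≈ -43.833)
Add(U, -3698) = Add(Rational(-263, 6), -3698) = Rational(-22451, 6)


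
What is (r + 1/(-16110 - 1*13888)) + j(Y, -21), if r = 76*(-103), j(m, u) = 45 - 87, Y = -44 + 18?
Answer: -236084261/29998 ≈ -7870.0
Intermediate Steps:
Y = -26
j(m, u) = -42
r = -7828
(r + 1/(-16110 - 1*13888)) + j(Y, -21) = (-7828 + 1/(-16110 - 1*13888)) - 42 = (-7828 + 1/(-16110 - 13888)) - 42 = (-7828 + 1/(-29998)) - 42 = (-7828 - 1/29998) - 42 = -234824345/29998 - 42 = -236084261/29998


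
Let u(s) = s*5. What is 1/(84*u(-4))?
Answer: -1/1680 ≈ -0.00059524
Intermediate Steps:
u(s) = 5*s
1/(84*u(-4)) = 1/(84*(5*(-4))) = 1/(84*(-20)) = 1/(-1680) = -1/1680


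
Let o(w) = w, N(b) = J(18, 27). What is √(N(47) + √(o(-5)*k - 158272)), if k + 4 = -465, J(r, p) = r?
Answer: √(18 + I*√155927) ≈ 14.375 + 13.735*I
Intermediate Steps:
N(b) = 18
k = -469 (k = -4 - 465 = -469)
√(N(47) + √(o(-5)*k - 158272)) = √(18 + √(-5*(-469) - 158272)) = √(18 + √(2345 - 158272)) = √(18 + √(-155927)) = √(18 + I*√155927)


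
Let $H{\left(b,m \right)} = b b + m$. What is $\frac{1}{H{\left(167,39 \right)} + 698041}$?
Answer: $\frac{1}{725969} \approx 1.3775 \cdot 10^{-6}$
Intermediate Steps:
$H{\left(b,m \right)} = m + b^{2}$ ($H{\left(b,m \right)} = b^{2} + m = m + b^{2}$)
$\frac{1}{H{\left(167,39 \right)} + 698041} = \frac{1}{\left(39 + 167^{2}\right) + 698041} = \frac{1}{\left(39 + 27889\right) + 698041} = \frac{1}{27928 + 698041} = \frac{1}{725969}$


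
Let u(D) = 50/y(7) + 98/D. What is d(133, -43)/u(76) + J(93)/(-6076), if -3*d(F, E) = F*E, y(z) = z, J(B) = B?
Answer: 298145597/1318884 ≈ 226.06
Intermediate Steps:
d(F, E) = -E*F/3 (d(F, E) = -F*E/3 = -E*F/3)
u(D) = 50/7 + 98/D
d(133, -43)/u(76) + J(93)/(-6076) = (-⅓*(-43)*133)/(50/7 + 98/76) + 93/(-6076) = 5719/(3*(50/7 + 98*(1/76))) + 93*(-1/6076) = 5719/(3*(50/7 + 49/38)) - 3/196 = 5719/(3*(2243/266)) - 3/196 = (5719/3)*(266/2243) - 3/196 = 1521254/6729 - 3/196 = 298145597/1318884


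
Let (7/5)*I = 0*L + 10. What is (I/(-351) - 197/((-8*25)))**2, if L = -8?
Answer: 224703492841/241473960000 ≈ 0.93055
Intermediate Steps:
I = 50/7 (I = 5*(0*(-8) + 10)/7 = 5*(0 + 10)/7 = (5/7)*10 = 50/7 ≈ 7.1429)
(I/(-351) - 197/((-8*25)))**2 = ((50/7)/(-351) - 197/((-8*25)))**2 = ((50/7)*(-1/351) - 197/(-200))**2 = (-50/2457 - 197*(-1/200))**2 = (-50/2457 + 197/200)**2 = (474029/491400)**2 = 224703492841/241473960000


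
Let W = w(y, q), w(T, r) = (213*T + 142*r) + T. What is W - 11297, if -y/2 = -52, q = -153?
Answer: -10767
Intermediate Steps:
y = 104 (y = -2*(-52) = 104)
w(T, r) = 142*r + 214*T (w(T, r) = (142*r + 213*T) + T = 142*r + 214*T)
W = 530 (W = 142*(-153) + 214*104 = -21726 + 22256 = 530)
W - 11297 = 530 - 11297 = -10767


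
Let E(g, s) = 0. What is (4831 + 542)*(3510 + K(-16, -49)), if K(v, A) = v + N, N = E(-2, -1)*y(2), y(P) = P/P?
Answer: 18773262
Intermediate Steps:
y(P) = 1
N = 0 (N = 0*1 = 0)
K(v, A) = v (K(v, A) = v + 0 = v)
(4831 + 542)*(3510 + K(-16, -49)) = (4831 + 542)*(3510 - 16) = 5373*3494 = 18773262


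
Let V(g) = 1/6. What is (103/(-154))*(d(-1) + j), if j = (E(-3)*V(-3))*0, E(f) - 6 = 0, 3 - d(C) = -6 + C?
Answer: -515/77 ≈ -6.6883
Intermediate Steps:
V(g) = ⅙
d(C) = 9 - C (d(C) = 3 - (-6 + C) = 3 + (6 - C) = 9 - C)
E(f) = 6 (E(f) = 6 + 0 = 6)
j = 0 (j = (6*(⅙))*0 = 1*0 = 0)
(103/(-154))*(d(-1) + j) = (103/(-154))*((9 - 1*(-1)) + 0) = (103*(-1/154))*((9 + 1) + 0) = -103*(10 + 0)/154 = -103/154*10 = -515/77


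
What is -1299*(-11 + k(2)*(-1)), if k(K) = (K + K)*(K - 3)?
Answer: 9093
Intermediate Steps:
k(K) = 2*K*(-3 + K) (k(K) = (2*K)*(-3 + K) = 2*K*(-3 + K))
-1299*(-11 + k(2)*(-1)) = -1299*(-11 + (2*2*(-3 + 2))*(-1)) = -1299*(-11 + (2*2*(-1))*(-1)) = -1299*(-11 - 4*(-1)) = -1299*(-11 + 4) = -1299*(-7) = 9093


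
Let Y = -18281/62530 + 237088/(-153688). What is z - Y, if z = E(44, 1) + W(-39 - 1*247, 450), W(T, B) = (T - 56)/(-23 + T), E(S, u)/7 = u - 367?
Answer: -316632716423547/123730174490 ≈ -2559.1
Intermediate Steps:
E(S, u) = -2569 + 7*u (E(S, u) = 7*(u - 367) = 7*(-367 + u) = -2569 + 7*u)
W(T, B) = (-56 + T)/(-23 + T)
Y = -2204335371/1201263830 (Y = -18281*1/62530 + 237088*(-1/153688) = -18281/62530 - 29636/19211 = -2204335371/1201263830 ≈ -1.8350)
z = -263772/103 (z = (-2569 + 7*1) + (-56 + (-39 - 1*247))/(-23 + (-39 - 1*247)) = (-2569 + 7) + (-56 + (-39 - 247))/(-23 + (-39 - 247)) = -2562 + (-56 - 286)/(-23 - 286) = -2562 - 342/(-309) = -2562 - 1/309*(-342) = -2562 + 114/103 = -263772/103 ≈ -2560.9)
z - Y = -263772/103 - 1*(-2204335371/1201263830) = -263772/103 + 2204335371/1201263830 = -316632716423547/123730174490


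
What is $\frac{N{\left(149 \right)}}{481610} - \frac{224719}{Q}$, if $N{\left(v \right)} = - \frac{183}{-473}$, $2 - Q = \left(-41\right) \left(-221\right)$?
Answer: $\frac{51191333677867}{2063654060270} \approx 24.806$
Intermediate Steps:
$Q = -9059$ ($Q = 2 - \left(-41\right) \left(-221\right) = 2 - 9061 = -9059$)
$N{\left(v \right)} = \frac{183}{473}$ ($N{\left(v \right)} = \left(-183\right) \left(- \frac{1}{473}\right) = \frac{183}{473}$)
$\frac{N{\left(149 \right)}}{481610} - \frac{224719}{Q} = \frac{183}{473 \cdot 481610} - \frac{224719}{-9059} = \frac{183}{473} \cdot \frac{1}{481610} - - \frac{224719}{9059} = \frac{183}{227801530} + \frac{224719}{9059} = \frac{51191333677867}{2063654060270}$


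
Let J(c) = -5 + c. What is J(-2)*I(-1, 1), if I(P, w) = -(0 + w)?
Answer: 7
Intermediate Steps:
I(P, w) = -w
J(-2)*I(-1, 1) = (-5 - 2)*(-1*1) = -7*(-1) = 7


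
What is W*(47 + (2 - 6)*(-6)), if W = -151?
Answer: -10721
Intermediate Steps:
W*(47 + (2 - 6)*(-6)) = -151*(47 + (2 - 6)*(-6)) = -151*(47 - 4*(-6)) = -151*(47 + 24) = -151*71 = -10721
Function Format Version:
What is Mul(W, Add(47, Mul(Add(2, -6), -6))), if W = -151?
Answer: -10721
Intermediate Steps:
Mul(W, Add(47, Mul(Add(2, -6), -6))) = Mul(-151, Add(47, Mul(Add(2, -6), -6))) = Mul(-151, Add(47, Mul(-4, -6))) = Mul(-151, Add(47, 24)) = Mul(-151, 71) = -10721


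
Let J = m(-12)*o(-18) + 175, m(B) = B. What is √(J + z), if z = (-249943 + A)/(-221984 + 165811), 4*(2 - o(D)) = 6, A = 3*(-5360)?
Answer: 2*√137051727995/56173 ≈ 13.181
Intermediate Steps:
A = -16080
o(D) = ½ (o(D) = 2 - ¼*6 = 2 - 3/2 = ½)
z = 266023/56173 (z = (-249943 - 16080)/(-221984 + 165811) = -266023/(-56173) = -266023*(-1/56173) = 266023/56173 ≈ 4.7358)
J = 169 (J = -12*½ + 175 = -6 + 175 = 169)
√(J + z) = √(169 + 266023/56173) = √(9759260/56173) = 2*√137051727995/56173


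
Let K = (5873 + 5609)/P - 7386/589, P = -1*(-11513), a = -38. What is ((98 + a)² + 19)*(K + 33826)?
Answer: 829840842169878/6781157 ≈ 1.2237e+8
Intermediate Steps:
P = 11513
K = -78272120/6781157 (K = (5873 + 5609)/11513 - 7386/589 = 11482*(1/11513) - 7386*1/589 = 11482/11513 - 7386/589 = -78272120/6781157 ≈ -11.543)
((98 + a)² + 19)*(K + 33826) = ((98 - 38)² + 19)*(-78272120/6781157 + 33826) = (60² + 19)*(229301144562/6781157) = (3600 + 19)*(229301144562/6781157) = 3619*(229301144562/6781157) = 829840842169878/6781157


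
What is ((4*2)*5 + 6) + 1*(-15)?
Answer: 31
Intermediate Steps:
((4*2)*5 + 6) + 1*(-15) = (8*5 + 6) - 15 = (40 + 6) - 15 = 46 - 15 = 31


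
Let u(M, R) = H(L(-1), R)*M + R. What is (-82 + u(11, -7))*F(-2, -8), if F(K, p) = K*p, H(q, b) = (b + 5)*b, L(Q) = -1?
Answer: 1040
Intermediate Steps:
H(q, b) = b*(5 + b) (H(q, b) = (5 + b)*b = b*(5 + b))
u(M, R) = R + M*R*(5 + R) (u(M, R) = (R*(5 + R))*M + R = M*R*(5 + R) + R = R + M*R*(5 + R))
(-82 + u(11, -7))*F(-2, -8) = (-82 - 7*(1 + 11*(5 - 7)))*(-2*(-8)) = (-82 - 7*(1 + 11*(-2)))*16 = (-82 - 7*(1 - 22))*16 = (-82 - 7*(-21))*16 = (-82 + 147)*16 = 65*16 = 1040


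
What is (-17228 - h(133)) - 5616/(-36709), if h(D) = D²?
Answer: -1281762537/36709 ≈ -34917.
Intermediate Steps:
(-17228 - h(133)) - 5616/(-36709) = (-17228 - 1*133²) - 5616/(-36709) = (-17228 - 1*17689) - 5616*(-1/36709) = (-17228 - 17689) + 5616/36709 = -34917 + 5616/36709 = -1281762537/36709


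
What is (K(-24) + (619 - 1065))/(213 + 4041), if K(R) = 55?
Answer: -391/4254 ≈ -0.091913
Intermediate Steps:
(K(-24) + (619 - 1065))/(213 + 4041) = (55 + (619 - 1065))/(213 + 4041) = (55 - 446)/4254 = -391*1/4254 = -391/4254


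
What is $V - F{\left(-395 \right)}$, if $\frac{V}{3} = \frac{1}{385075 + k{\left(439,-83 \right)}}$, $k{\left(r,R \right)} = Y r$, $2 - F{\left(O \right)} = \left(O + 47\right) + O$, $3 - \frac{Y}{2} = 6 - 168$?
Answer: $- \frac{394809022}{529945} \approx -745.0$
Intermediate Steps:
$Y = 330$ ($Y = 6 - 2 \left(6 - 168\right) = 6 - -324 = 6 + 324 = 330$)
$F{\left(O \right)} = -45 - 2 O$ ($F{\left(O \right)} = 2 - \left(\left(O + 47\right) + O\right) = 2 - \left(\left(47 + O\right) + O\right) = 2 - \left(47 + 2 O\right) = -45 - 2 O$)
$k{\left(r,R \right)} = 330 r$
$V = \frac{3}{529945}$ ($V = \frac{3}{385075 + 330 \cdot 439} = \frac{3}{385075 + 144870} = \frac{3}{529945} \approx 5.661 \cdot 10^{-6}$)
$V - F{\left(-395 \right)} = \frac{3}{529945} - \left(-45 - -790\right) = \frac{3}{529945} - \left(-45 + 790\right) = \frac{3}{529945} - 745 = - \frac{394809022}{529945}$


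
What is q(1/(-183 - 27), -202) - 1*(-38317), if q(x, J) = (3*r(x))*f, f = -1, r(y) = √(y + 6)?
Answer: 38317 - √264390/70 ≈ 38310.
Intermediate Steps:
r(y) = √(6 + y)
q(x, J) = -3*√(6 + x) (q(x, J) = (3*√(6 + x))*(-1) = -3*√(6 + x))
q(1/(-183 - 27), -202) - 1*(-38317) = -3*√(6 + 1/(-183 - 27)) - 1*(-38317) = -3*√(6 + 1/(-210)) + 38317 = -3*√(6 - 1/210) + 38317 = -√264390/70 + 38317 = 38317 - √264390/70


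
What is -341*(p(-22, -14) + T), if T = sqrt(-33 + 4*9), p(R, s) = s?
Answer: 4774 - 341*sqrt(3) ≈ 4183.4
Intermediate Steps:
T = sqrt(3) (T = sqrt(-33 + 36) = sqrt(3) ≈ 1.7320)
-341*(p(-22, -14) + T) = -341*(-14 + sqrt(3)) = 4774 - 341*sqrt(3)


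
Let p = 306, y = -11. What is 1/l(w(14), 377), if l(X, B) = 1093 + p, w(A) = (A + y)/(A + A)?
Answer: 1/1399 ≈ 0.00071480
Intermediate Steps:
w(A) = (-11 + A)/(2*A) (w(A) = (A - 11)/(A + A) = (-11 + A)/((2*A)) = (-11 + A)*(1/(2*A)) = (-11 + A)/(2*A))
l(X, B) = 1399 (l(X, B) = 1093 + 306 = 1399)
1/l(w(14), 377) = 1/1399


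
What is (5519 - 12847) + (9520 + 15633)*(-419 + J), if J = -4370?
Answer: -120465045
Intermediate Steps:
(5519 - 12847) + (9520 + 15633)*(-419 + J) = (5519 - 12847) + (9520 + 15633)*(-419 - 4370) = -7328 + 25153*(-4789) = -7328 - 120457717 = -120465045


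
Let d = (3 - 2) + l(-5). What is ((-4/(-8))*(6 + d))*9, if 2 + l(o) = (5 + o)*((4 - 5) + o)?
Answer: 45/2 ≈ 22.500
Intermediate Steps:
l(o) = -2 + (-1 + o)*(5 + o) (l(o) = -2 + (5 + o)*((4 - 5) + o) = -2 + (5 + o)*(-1 + o) = -2 + (-1 + o)*(5 + o))
d = -1 (d = (3 - 2) + (-7 + (-5)² + 4*(-5)) = 1 + (-7 + 25 - 20) = 1 - 2 = -1)
((-4/(-8))*(6 + d))*9 = ((-4/(-8))*(6 - 1))*9 = (-4*(-⅛)*5)*9 = ((½)*5)*9 = (5/2)*9 = 45/2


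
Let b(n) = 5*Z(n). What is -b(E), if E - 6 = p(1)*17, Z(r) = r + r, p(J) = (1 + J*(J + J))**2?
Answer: -1590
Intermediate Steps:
p(J) = (1 + 2*J**2)**2 (p(J) = (1 + J*(2*J))**2 = (1 + 2*J**2)**2)
Z(r) = 2*r
E = 159 (E = 6 + (1 + 2*1**2)**2*17 = 6 + (1 + 2*1)**2*17 = 6 + (1 + 2)**2*17 = 6 + 3**2*17 = 6 + 9*17 = 6 + 153 = 159)
b(n) = 10*n (b(n) = 5*(2*n) = 10*n)
-b(E) = -10*159 = -1*1590 = -1590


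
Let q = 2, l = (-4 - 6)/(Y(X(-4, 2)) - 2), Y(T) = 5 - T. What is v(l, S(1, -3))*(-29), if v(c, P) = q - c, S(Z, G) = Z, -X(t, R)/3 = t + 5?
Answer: -319/3 ≈ -106.33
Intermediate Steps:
X(t, R) = -15 - 3*t (X(t, R) = -3*(t + 5) = -3*(5 + t) = -15 - 3*t)
l = -5/3 (l = (-4 - 6)/((5 - (-15 - 3*(-4))) - 2) = -10/((5 - (-15 + 12)) - 2) = -10/((5 - 1*(-3)) - 2) = -10/((5 + 3) - 2) = -10/(8 - 2) = -10/6 = -10*⅙ = -5/3 ≈ -1.6667)
v(c, P) = 2 - c
v(l, S(1, -3))*(-29) = (2 - 1*(-5/3))*(-29) = (2 + 5/3)*(-29) = (11/3)*(-29) = -319/3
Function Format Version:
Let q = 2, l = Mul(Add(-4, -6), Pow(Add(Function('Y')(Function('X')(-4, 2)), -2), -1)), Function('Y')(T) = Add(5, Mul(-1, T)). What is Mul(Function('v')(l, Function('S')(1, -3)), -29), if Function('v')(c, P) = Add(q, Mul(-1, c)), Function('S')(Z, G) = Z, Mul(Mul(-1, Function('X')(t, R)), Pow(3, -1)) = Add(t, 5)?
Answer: Rational(-319, 3) ≈ -106.33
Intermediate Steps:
Function('X')(t, R) = Add(-15, Mul(-3, t)) (Function('X')(t, R) = Mul(-3, Add(t, 5)) = Mul(-3, Add(5, t)) = Add(-15, Mul(-3, t)))
l = Rational(-5, 3) (l = Mul(Add(-4, -6), Pow(Add(Add(5, Mul(-1, Add(-15, Mul(-3, -4)))), -2), -1)) = Mul(-10, Pow(Add(Add(5, Mul(-1, Add(-15, 12))), -2), -1)) = Mul(-10, Pow(Add(Add(5, Mul(-1, -3)), -2), -1)) = Mul(-10, Pow(Add(Add(5, 3), -2), -1)) = Mul(-10, Pow(Add(8, -2), -1)) = Mul(-10, Pow(6, -1)) = Mul(-10, Rational(1, 6)) = Rational(-5, 3) ≈ -1.6667)
Function('v')(c, P) = Add(2, Mul(-1, c))
Mul(Function('v')(l, Function('S')(1, -3)), -29) = Mul(Add(2, Mul(-1, Rational(-5, 3))), -29) = Mul(Add(2, Rational(5, 3)), -29) = Mul(Rational(11, 3), -29) = Rational(-319, 3)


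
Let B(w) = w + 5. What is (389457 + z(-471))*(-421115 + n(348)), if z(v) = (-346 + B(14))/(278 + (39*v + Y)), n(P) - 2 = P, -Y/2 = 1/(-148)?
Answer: -219378019021246935/1338733 ≈ -1.6387e+11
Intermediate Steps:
Y = 1/74 (Y = -2/(-148) = -2*(-1/148) = 1/74 ≈ 0.013514)
B(w) = 5 + w
n(P) = 2 + P
z(v) = -327/(20573/74 + 39*v) (z(v) = (-346 + (5 + 14))/(278 + (39*v + 1/74)) = (-346 + 19)/(278 + (1/74 + 39*v)) = -327/(20573/74 + 39*v))
(389457 + z(-471))*(-421115 + n(348)) = (389457 - 24198/(20573 + 2886*(-471)))*(-421115 + (2 + 348)) = (389457 - 24198/(20573 - 1359306))*(-421115 + 350) = (389457 - 24198/(-1338733))*(-420765) = (389457 - 24198*(-1/1338733))*(-420765) = (389457 + 24198/1338733)*(-420765) = (521378962179/1338733)*(-420765) = -219378019021246935/1338733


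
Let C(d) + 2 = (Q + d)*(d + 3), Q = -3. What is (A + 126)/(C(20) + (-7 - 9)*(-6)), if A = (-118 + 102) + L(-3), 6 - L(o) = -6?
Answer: 122/485 ≈ 0.25155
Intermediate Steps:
L(o) = 12 (L(o) = 6 - 1*(-6) = 6 + 6 = 12)
C(d) = -2 + (-3 + d)*(3 + d) (C(d) = -2 + (-3 + d)*(d + 3) = -2 + (-3 + d)*(3 + d))
A = -4 (A = (-118 + 102) + 12 = -16 + 12 = -4)
(A + 126)/(C(20) + (-7 - 9)*(-6)) = (-4 + 126)/((-11 + 20²) + (-7 - 9)*(-6)) = 122/((-11 + 400) - 16*(-6)) = 122/(389 + 96) = 122/485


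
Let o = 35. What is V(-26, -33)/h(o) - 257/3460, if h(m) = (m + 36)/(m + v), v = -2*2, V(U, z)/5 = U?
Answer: -13962047/245660 ≈ -56.835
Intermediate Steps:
V(U, z) = 5*U
v = -4
h(m) = (36 + m)/(-4 + m) (h(m) = (m + 36)/(m - 4) = (36 + m)/(-4 + m))
V(-26, -33)/h(o) - 257/3460 = (5*(-26))/(((36 + 35)/(-4 + 35))) - 257/3460 = -130/(71/31) - 257*1/3460 = -130/((1/31)*71) - 257/3460 = -130/71/31 - 257/3460 = -130*31/71 - 257/3460 = -4030/71 - 257/3460 = -13962047/245660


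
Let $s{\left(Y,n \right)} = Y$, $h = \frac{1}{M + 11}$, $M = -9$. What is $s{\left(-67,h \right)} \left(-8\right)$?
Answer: $536$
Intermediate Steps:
$h = \frac{1}{2}$ ($h = \frac{1}{-9 + 11} = \frac{1}{2} \approx 0.5$)
$s{\left(-67,h \right)} \left(-8\right) = \left(-67\right) \left(-8\right) = 536$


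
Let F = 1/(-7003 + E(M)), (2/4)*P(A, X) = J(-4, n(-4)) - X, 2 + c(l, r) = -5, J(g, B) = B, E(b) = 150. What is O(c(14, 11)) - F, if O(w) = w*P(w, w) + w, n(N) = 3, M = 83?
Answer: -1007390/6853 ≈ -147.00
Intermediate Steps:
c(l, r) = -7 (c(l, r) = -2 - 5 = -7)
P(A, X) = 6 - 2*X (P(A, X) = 2*(3 - X) = 6 - 2*X)
O(w) = w + w*(6 - 2*w) (O(w) = w*(6 - 2*w) + w = w + w*(6 - 2*w))
F = -1/6853 (F = 1/(-7003 + 150) = 1/(-6853) = -1/6853 ≈ -0.00014592)
O(c(14, 11)) - F = -7*(7 - 2*(-7)) - 1*(-1/6853) = -7*(7 + 14) + 1/6853 = -7*21 + 1/6853 = -147 + 1/6853 = -1007390/6853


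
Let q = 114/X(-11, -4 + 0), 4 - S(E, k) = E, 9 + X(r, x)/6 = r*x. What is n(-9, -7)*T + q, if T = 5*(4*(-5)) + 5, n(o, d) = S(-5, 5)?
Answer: -29906/35 ≈ -854.46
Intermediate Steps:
X(r, x) = -54 + 6*r*x (X(r, x) = -54 + 6*(r*x) = -54 + 6*r*x)
S(E, k) = 4 - E
n(o, d) = 9 (n(o, d) = 4 - 1*(-5) = 4 + 5 = 9)
q = 19/35 (q = 114/(-54 + 6*(-11)*(-4 + 0)) = 114/(-54 + 6*(-11)*(-4)) = 114/(-54 + 264) = 114/210 = 114*(1/210) = 19/35 ≈ 0.54286)
T = -95 (T = 5*(-20) + 5 = -100 + 5 = -95)
n(-9, -7)*T + q = 9*(-95) + 19/35 = -855 + 19/35 = -29906/35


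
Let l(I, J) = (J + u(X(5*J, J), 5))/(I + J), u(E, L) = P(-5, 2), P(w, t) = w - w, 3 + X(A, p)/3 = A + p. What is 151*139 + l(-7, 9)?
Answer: 41987/2 ≈ 20994.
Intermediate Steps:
X(A, p) = -9 + 3*A + 3*p (X(A, p) = -9 + 3*(A + p) = -9 + (3*A + 3*p) = -9 + 3*A + 3*p)
P(w, t) = 0
u(E, L) = 0
l(I, J) = J/(I + J) (l(I, J) = (J + 0)/(I + J) = J/(I + J))
151*139 + l(-7, 9) = 151*139 + 9/(-7 + 9) = 20989 + 9/2 = 41987/2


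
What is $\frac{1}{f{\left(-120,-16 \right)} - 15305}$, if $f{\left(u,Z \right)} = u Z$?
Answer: $- \frac{1}{13385} \approx -7.471 \cdot 10^{-5}$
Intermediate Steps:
$f{\left(u,Z \right)} = Z u$
$\frac{1}{f{\left(-120,-16 \right)} - 15305} = \frac{1}{\left(-16\right) \left(-120\right) - 15305} = \frac{1}{1920 - 15305} = \frac{1}{-13385} = - \frac{1}{13385}$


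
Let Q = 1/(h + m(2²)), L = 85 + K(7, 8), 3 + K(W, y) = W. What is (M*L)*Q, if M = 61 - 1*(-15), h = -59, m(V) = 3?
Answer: -1691/14 ≈ -120.79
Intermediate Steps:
K(W, y) = -3 + W
L = 89 (L = 85 + (-3 + 7) = 85 + 4 = 89)
M = 76 (M = 61 + 15 = 76)
Q = -1/56 (Q = 1/(-59 + 3) = 1/(-56) = -1/56 ≈ -0.017857)
(M*L)*Q = (76*89)*(-1/56) = 6764*(-1/56) = -1691/14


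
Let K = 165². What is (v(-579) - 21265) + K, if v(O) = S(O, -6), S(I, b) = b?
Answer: 5954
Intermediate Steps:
v(O) = -6
K = 27225
(v(-579) - 21265) + K = (-6 - 21265) + 27225 = -21271 + 27225 = 5954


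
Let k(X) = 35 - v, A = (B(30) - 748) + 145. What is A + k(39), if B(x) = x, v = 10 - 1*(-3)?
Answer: -551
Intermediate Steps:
v = 13 (v = 10 + 3 = 13)
A = -573 (A = (30 - 748) + 145 = -718 + 145 = -573)
k(X) = 22 (k(X) = 35 - 1*13 = 35 - 13 = 22)
A + k(39) = -573 + 22 = -551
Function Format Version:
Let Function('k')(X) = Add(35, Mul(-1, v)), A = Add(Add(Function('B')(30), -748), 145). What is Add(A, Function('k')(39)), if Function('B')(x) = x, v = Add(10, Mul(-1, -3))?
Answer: -551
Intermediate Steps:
v = 13 (v = Add(10, 3) = 13)
A = -573 (A = Add(Add(30, -748), 145) = Add(-718, 145) = -573)
Function('k')(X) = 22 (Function('k')(X) = Add(35, Mul(-1, 13)) = Add(35, -13) = 22)
Add(A, Function('k')(39)) = Add(-573, 22) = -551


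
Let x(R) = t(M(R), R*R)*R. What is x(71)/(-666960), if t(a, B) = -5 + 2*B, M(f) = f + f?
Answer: -238489/222320 ≈ -1.0727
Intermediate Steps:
M(f) = 2*f
x(R) = R*(-5 + 2*R²) (x(R) = (-5 + 2*(R*R))*R = (-5 + 2*R²)*R = R*(-5 + 2*R²))
x(71)/(-666960) = (71*(-5 + 2*71²))/(-666960) = (71*(-5 + 2*5041))*(-1/666960) = (71*(-5 + 10082))*(-1/666960) = (71*10077)*(-1/666960) = 715467*(-1/666960) = -238489/222320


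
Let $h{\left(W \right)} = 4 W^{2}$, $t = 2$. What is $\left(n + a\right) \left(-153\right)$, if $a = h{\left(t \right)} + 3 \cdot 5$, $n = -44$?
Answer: $1989$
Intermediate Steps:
$a = 31$ ($a = 4 \cdot 2^{2} + 3 \cdot 5 = 4 \cdot 4 + 15 = 16 + 15 = 31$)
$\left(n + a\right) \left(-153\right) = \left(-44 + 31\right) \left(-153\right) = \left(-13\right) \left(-153\right) = 1989$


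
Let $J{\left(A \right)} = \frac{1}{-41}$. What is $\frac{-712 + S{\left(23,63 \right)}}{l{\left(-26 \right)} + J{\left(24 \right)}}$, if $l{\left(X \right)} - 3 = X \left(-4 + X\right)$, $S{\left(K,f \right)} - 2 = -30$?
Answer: $- \frac{15170}{16051} \approx -0.94511$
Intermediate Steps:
$S{\left(K,f \right)} = -28$ ($S{\left(K,f \right)} = 2 - 30 = -28$)
$l{\left(X \right)} = 3 + X \left(-4 + X\right)$
$J{\left(A \right)} = - \frac{1}{41}$
$\frac{-712 + S{\left(23,63 \right)}}{l{\left(-26 \right)} + J{\left(24 \right)}} = \frac{-712 - 28}{\left(3 + \left(-26\right)^{2} - -104\right) - \frac{1}{41}} = - \frac{740}{\left(3 + 676 + 104\right) - \frac{1}{41}} = - \frac{740}{783 - \frac{1}{41}} = - \frac{740}{\frac{32102}{41}} = \left(-740\right) \frac{41}{32102} = - \frac{15170}{16051}$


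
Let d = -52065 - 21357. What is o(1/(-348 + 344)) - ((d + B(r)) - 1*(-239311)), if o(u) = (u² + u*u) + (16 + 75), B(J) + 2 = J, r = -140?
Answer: -1325247/8 ≈ -1.6566e+5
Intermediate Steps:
B(J) = -2 + J
d = -73422
o(u) = 91 + 2*u² (o(u) = (u² + u²) + 91 = 2*u² + 91 = 91 + 2*u²)
o(1/(-348 + 344)) - ((d + B(r)) - 1*(-239311)) = (91 + 2*(1/(-348 + 344))²) - ((-73422 + (-2 - 140)) - 1*(-239311)) = (91 + 2*(1/(-4))²) - ((-73422 - 142) + 239311) = (91 + 2*(-¼)²) - (-73564 + 239311) = (91 + 2*(1/16)) - 1*165747 = (91 + ⅛) - 165747 = 729/8 - 165747 = -1325247/8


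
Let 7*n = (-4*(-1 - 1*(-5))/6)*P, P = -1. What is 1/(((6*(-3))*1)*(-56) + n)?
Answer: 21/21176 ≈ 0.00099169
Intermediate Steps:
n = 8/21 (n = (-4*(-1 - 1*(-5))/6*(-1))/7 = (-4*(-1 + 5)/6*(-1))/7 = (-16/6*(-1))/7 = (-4*⅔*(-1))/7 = (-8/3*(-1))/7 = (⅐)*(8/3) = 8/21 ≈ 0.38095)
1/(((6*(-3))*1)*(-56) + n) = 1/(((6*(-3))*1)*(-56) + 8/21) = 1/(-18*1*(-56) + 8/21) = 1/(-18*(-56) + 8/21) = 1/(1008 + 8/21) = 1/(21176/21) = 21/21176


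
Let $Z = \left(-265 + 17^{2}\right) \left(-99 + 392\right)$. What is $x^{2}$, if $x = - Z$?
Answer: $49449024$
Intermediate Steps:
$Z = 7032$ ($Z = \left(-265 + 289\right) 293 = 24 \cdot 293 = 7032$)
$x = -7032$ ($x = \left(-1\right) 7032 = -7032$)
$x^{2} = \left(-7032\right)^{2} = 49449024$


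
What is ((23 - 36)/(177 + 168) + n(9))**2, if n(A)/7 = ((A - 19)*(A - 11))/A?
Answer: 257955721/1071225 ≈ 240.80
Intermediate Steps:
n(A) = 7*(-19 + A)*(-11 + A)/A (n(A) = 7*(((A - 19)*(A - 11))/A) = 7*(((-19 + A)*(-11 + A))/A) = 7*((-19 + A)*(-11 + A)/A) = 7*(-19 + A)*(-11 + A)/A)
((23 - 36)/(177 + 168) + n(9))**2 = ((23 - 36)/(177 + 168) + (-210 + 7*9 + 1463/9))**2 = (-13/345 + (-210 + 63 + 1463*(1/9)))**2 = (-13*1/345 + (-210 + 63 + 1463/9))**2 = (-13/345 + 140/9)**2 = (16061/1035)**2 = 257955721/1071225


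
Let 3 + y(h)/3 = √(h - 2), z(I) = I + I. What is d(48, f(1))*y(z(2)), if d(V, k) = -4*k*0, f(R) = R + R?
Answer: 0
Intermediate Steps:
f(R) = 2*R
z(I) = 2*I
d(V, k) = 0
y(h) = -9 + 3*√(-2 + h) (y(h) = -9 + 3*√(h - 2) = -9 + 3*√(-2 + h))
d(48, f(1))*y(z(2)) = 0*(-9 + 3*√(-2 + 2*2)) = 0*(-9 + 3*√(-2 + 4)) = 0*(-9 + 3*√2) = 0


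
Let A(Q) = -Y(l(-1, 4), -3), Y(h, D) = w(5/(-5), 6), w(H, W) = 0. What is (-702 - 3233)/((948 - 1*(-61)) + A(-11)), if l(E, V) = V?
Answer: -3935/1009 ≈ -3.8999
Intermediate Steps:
Y(h, D) = 0
A(Q) = 0 (A(Q) = -1*0 = 0)
(-702 - 3233)/((948 - 1*(-61)) + A(-11)) = (-702 - 3233)/((948 - 1*(-61)) + 0) = -3935/((948 + 61) + 0) = -3935/(1009 + 0) = -3935/1009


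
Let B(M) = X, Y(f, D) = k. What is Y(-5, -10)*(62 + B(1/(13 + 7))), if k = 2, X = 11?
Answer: 146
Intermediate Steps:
Y(f, D) = 2
B(M) = 11
Y(-5, -10)*(62 + B(1/(13 + 7))) = 2*(62 + 11) = 2*73 = 146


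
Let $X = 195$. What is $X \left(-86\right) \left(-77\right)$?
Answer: $1291290$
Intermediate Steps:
$X \left(-86\right) \left(-77\right) = 195 \left(-86\right) \left(-77\right) = \left(-16770\right) \left(-77\right) = 1291290$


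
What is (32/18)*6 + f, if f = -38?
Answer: -82/3 ≈ -27.333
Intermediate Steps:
(32/18)*6 + f = (32/18)*6 - 38 = (32*(1/18))*6 - 38 = (16/9)*6 - 38 = 32/3 - 38 = -82/3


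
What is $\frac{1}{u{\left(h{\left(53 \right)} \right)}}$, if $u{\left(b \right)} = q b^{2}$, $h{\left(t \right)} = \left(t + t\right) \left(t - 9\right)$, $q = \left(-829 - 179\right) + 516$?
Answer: $- \frac{1}{10702424832} \approx -9.3437 \cdot 10^{-11}$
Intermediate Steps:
$q = -492$ ($q = -1008 + 516 = -492$)
$h{\left(t \right)} = 2 t \left(-9 + t\right)$
$u{\left(b \right)} = - 492 b^{2}$
$\frac{1}{u{\left(h{\left(53 \right)} \right)}} = \frac{1}{\left(-492\right) \left(2 \cdot 53 \left(-9 + 53\right)\right)^{2}} = \frac{1}{\left(-492\right) \left(2 \cdot 53 \cdot 44\right)^{2}} = \frac{1}{\left(-492\right) 4664^{2}} = \frac{1}{\left(-492\right) 21752896} = \frac{1}{-10702424832} = - \frac{1}{10702424832}$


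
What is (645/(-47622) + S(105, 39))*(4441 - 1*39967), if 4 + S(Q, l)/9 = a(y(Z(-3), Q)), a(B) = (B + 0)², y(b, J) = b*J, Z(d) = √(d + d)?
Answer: 167880912075777/7937 ≈ 2.1152e+10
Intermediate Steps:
Z(d) = √2*√d (Z(d) = √(2*d) = √2*√d)
y(b, J) = J*b
a(B) = B²
S(Q, l) = -36 - 54*Q² (S(Q, l) = -36 + 9*(Q*(√2*√(-3)))² = -36 + 9*(Q*(√2*(I*√3)))² = -36 + 9*(Q*(I*√6))² = -36 + 9*(I*Q*√6)² = -36 + 9*(-6*Q²) = -36 - 54*Q²)
(645/(-47622) + S(105, 39))*(4441 - 1*39967) = (645/(-47622) + (-36 - 54*105²))*(4441 - 1*39967) = (645*(-1/47622) + (-36 - 54*11025))*(4441 - 39967) = (-215/15874 + (-36 - 595350))*(-35526) = (-215/15874 - 595386)*(-35526) = -9451157579/15874*(-35526) = 167880912075777/7937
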